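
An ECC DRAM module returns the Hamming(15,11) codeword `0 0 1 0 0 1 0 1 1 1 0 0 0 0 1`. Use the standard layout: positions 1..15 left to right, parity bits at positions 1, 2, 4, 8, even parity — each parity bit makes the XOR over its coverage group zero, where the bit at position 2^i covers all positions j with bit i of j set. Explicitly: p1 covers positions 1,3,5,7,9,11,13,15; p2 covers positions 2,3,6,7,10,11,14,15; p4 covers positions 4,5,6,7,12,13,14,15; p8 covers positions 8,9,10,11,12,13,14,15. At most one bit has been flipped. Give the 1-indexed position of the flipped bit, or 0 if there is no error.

s1: b1⊕b3⊕b5⊕b7⊕b9⊕b11⊕b13⊕b15 = 0⊕1⊕0⊕0⊕1⊕0⊕0⊕1 = 1
s2: b2⊕b3⊕b6⊕b7⊕b10⊕b11⊕b14⊕b15 = 0⊕1⊕1⊕0⊕1⊕0⊕0⊕1 = 0
s4: b4⊕b5⊕b6⊕b7⊕b12⊕b13⊕b14⊕b15 = 0⊕0⊕1⊕0⊕0⊕0⊕0⊕1 = 0
s8: b8⊕b9⊕b10⊕b11⊕b12⊕b13⊕b14⊕b15 = 1⊕1⊕1⊕0⊕0⊕0⊕0⊕1 = 0
Syndrome (s8...s1) = 0001 → position 1.

1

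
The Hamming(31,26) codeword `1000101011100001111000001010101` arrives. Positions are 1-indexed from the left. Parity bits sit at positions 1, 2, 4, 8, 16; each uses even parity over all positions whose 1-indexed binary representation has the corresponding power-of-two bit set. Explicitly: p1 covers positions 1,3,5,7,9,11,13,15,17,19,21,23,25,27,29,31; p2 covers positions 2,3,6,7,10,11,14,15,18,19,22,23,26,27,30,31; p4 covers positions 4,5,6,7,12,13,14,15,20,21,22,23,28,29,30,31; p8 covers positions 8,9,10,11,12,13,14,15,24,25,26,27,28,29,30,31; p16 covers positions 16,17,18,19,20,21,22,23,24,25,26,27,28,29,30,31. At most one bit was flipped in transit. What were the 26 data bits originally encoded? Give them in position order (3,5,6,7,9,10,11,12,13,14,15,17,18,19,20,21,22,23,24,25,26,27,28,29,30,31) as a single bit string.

s1: b1⊕b3⊕b5⊕b7⊕b9⊕b11⊕b13⊕b15⊕b17⊕b19⊕b21⊕b23⊕b25⊕b27⊕b29⊕b31 = 1⊕0⊕1⊕1⊕1⊕1⊕0⊕0⊕1⊕1⊕0⊕0⊕1⊕1⊕1⊕1 = 1
s2: b2⊕b3⊕b6⊕b7⊕b10⊕b11⊕b14⊕b15⊕b18⊕b19⊕b22⊕b23⊕b26⊕b27⊕b30⊕b31 = 0⊕0⊕0⊕1⊕1⊕1⊕0⊕0⊕1⊕1⊕0⊕0⊕0⊕1⊕0⊕1 = 1
s4: b4⊕b5⊕b6⊕b7⊕b12⊕b13⊕b14⊕b15⊕b20⊕b21⊕b22⊕b23⊕b28⊕b29⊕b30⊕b31 = 0⊕1⊕0⊕1⊕0⊕0⊕0⊕0⊕0⊕0⊕0⊕0⊕0⊕1⊕0⊕1 = 0
s8: b8⊕b9⊕b10⊕b11⊕b12⊕b13⊕b14⊕b15⊕b24⊕b25⊕b26⊕b27⊕b28⊕b29⊕b30⊕b31 = 0⊕1⊕1⊕1⊕0⊕0⊕0⊕0⊕0⊕1⊕0⊕1⊕0⊕1⊕0⊕1 = 1
s16: b16⊕b17⊕b18⊕b19⊕b20⊕b21⊕b22⊕b23⊕b24⊕b25⊕b26⊕b27⊕b28⊕b29⊕b30⊕b31 = 1⊕1⊕1⊕1⊕0⊕0⊕0⊕0⊕0⊕1⊕0⊕1⊕0⊕1⊕0⊕1 = 0
Syndrome (s16...s1) = 01011 → position 11.
Flip bit 11: corrected codeword = 1000101011000001111000001010101
Data bits at positions 3,5,6,7,9,10,11,12,13,14,15,17,18,19,20,21,22,23,24,25,26,27,28,29,30,31: 01011100000111000001010101

01011100000111000001010101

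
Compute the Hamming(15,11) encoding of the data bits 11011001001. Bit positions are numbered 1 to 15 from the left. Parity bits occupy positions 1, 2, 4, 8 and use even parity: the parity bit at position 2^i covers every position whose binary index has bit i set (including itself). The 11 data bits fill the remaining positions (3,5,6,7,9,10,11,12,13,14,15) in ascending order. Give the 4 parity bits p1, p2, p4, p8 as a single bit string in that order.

1101

Place data bits at non-power-of-two positions: b3=1, b5=1, b6=0, b7=1, b9=1, b10=0, b11=0, b12=1, b13=0, b14=0, b15=1.
p1 = XOR of data positions {3,5,7,9,11,13,15} = 1⊕1⊕1⊕1⊕0⊕0⊕1 = 1
p2 = XOR of data positions {3,6,7,10,11,14,15} = 1⊕0⊕1⊕0⊕0⊕0⊕1 = 1
p4 = XOR of data positions {5,6,7,12,13,14,15} = 1⊕0⊕1⊕1⊕0⊕0⊕1 = 0
p8 = XOR of data positions {9,10,11,12,13,14,15} = 1⊕0⊕0⊕1⊕0⊕0⊕1 = 1
Parity bits p1,p2,p4,p8 = 1101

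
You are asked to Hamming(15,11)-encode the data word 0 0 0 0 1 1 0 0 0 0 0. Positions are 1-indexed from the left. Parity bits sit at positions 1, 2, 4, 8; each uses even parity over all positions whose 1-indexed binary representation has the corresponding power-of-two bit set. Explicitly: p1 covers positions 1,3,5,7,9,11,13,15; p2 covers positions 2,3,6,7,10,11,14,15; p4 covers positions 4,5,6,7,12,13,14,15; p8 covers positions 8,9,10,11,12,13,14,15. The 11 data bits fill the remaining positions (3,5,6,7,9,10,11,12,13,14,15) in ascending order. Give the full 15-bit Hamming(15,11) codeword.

Place data bits at non-power-of-two positions: b3=0, b5=0, b6=0, b7=0, b9=1, b10=1, b11=0, b12=0, b13=0, b14=0, b15=0.
p1 = XOR of data positions {3,5,7,9,11,13,15} = 0⊕0⊕0⊕1⊕0⊕0⊕0 = 1
p2 = XOR of data positions {3,6,7,10,11,14,15} = 0⊕0⊕0⊕1⊕0⊕0⊕0 = 1
p4 = XOR of data positions {5,6,7,12,13,14,15} = 0⊕0⊕0⊕0⊕0⊕0⊕0 = 0
p8 = XOR of data positions {9,10,11,12,13,14,15} = 1⊕1⊕0⊕0⊕0⊕0⊕0 = 0
Codeword b1..b15 = 110000001100000

110000001100000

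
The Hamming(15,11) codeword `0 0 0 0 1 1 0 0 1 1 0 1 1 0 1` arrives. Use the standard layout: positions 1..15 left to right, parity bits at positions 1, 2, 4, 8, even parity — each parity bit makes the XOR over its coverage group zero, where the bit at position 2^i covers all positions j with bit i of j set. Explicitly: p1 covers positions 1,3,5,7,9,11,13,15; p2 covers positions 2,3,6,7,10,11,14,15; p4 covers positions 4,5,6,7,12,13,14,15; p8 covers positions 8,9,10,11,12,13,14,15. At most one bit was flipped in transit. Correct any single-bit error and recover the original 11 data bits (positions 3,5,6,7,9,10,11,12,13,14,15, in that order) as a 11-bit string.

s1: b1⊕b3⊕b5⊕b7⊕b9⊕b11⊕b13⊕b15 = 0⊕0⊕1⊕0⊕1⊕0⊕1⊕1 = 0
s2: b2⊕b3⊕b6⊕b7⊕b10⊕b11⊕b14⊕b15 = 0⊕0⊕1⊕0⊕1⊕0⊕0⊕1 = 1
s4: b4⊕b5⊕b6⊕b7⊕b12⊕b13⊕b14⊕b15 = 0⊕1⊕1⊕0⊕1⊕1⊕0⊕1 = 1
s8: b8⊕b9⊕b10⊕b11⊕b12⊕b13⊕b14⊕b15 = 0⊕1⊕1⊕0⊕1⊕1⊕0⊕1 = 1
Syndrome (s8...s1) = 1110 → position 14.
Flip bit 14: corrected codeword = 000011001101111
Data bits at positions 3,5,6,7,9,10,11,12,13,14,15: 01101101111

01101101111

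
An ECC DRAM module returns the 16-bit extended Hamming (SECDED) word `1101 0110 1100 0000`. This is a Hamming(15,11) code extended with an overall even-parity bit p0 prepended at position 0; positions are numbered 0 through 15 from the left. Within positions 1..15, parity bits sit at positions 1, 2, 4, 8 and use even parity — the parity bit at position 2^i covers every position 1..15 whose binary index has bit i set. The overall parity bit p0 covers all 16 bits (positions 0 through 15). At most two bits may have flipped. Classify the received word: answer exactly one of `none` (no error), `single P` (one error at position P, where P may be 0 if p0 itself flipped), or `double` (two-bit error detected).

single 0

s1: b1⊕b3⊕b5⊕b7⊕b9⊕b11⊕b13⊕b15 = 1⊕1⊕1⊕0⊕1⊕0⊕0⊕0 = 0
s2: b2⊕b3⊕b6⊕b7⊕b10⊕b11⊕b14⊕b15 = 0⊕1⊕1⊕0⊕0⊕0⊕0⊕0 = 0
s4: b4⊕b5⊕b6⊕b7⊕b12⊕b13⊕b14⊕b15 = 0⊕1⊕1⊕0⊕0⊕0⊕0⊕0 = 0
s8: b8⊕b9⊕b10⊕b11⊕b12⊕b13⊕b14⊕b15 = 1⊕1⊕0⊕0⊕0⊕0⊕0⊕0 = 0
Syndrome (s8...s1) = 0000 → position 0 (no error).
Overall parity (XOR of all 16 bits, including p0): 1⊕1⊕0⊕1⊕0⊕1⊕1⊕0⊕1⊕1⊕0⊕0⊕0⊕0⊕0⊕0 = 1
Overall=1, syndrome position=0 → single-bit error at position 0.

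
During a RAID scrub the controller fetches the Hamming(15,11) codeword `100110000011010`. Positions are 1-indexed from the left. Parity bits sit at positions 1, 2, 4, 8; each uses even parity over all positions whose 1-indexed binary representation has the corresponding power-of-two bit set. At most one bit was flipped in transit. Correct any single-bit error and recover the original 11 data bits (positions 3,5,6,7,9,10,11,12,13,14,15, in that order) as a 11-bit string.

s1: b1⊕b3⊕b5⊕b7⊕b9⊕b11⊕b13⊕b15 = 1⊕0⊕1⊕0⊕0⊕1⊕0⊕0 = 1
s2: b2⊕b3⊕b6⊕b7⊕b10⊕b11⊕b14⊕b15 = 0⊕0⊕0⊕0⊕0⊕1⊕1⊕0 = 0
s4: b4⊕b5⊕b6⊕b7⊕b12⊕b13⊕b14⊕b15 = 1⊕1⊕0⊕0⊕1⊕0⊕1⊕0 = 0
s8: b8⊕b9⊕b10⊕b11⊕b12⊕b13⊕b14⊕b15 = 0⊕0⊕0⊕1⊕1⊕0⊕1⊕0 = 1
Syndrome (s8...s1) = 1001 → position 9.
Flip bit 9: corrected codeword = 100110001011010
Data bits at positions 3,5,6,7,9,10,11,12,13,14,15: 01001011010

01001011010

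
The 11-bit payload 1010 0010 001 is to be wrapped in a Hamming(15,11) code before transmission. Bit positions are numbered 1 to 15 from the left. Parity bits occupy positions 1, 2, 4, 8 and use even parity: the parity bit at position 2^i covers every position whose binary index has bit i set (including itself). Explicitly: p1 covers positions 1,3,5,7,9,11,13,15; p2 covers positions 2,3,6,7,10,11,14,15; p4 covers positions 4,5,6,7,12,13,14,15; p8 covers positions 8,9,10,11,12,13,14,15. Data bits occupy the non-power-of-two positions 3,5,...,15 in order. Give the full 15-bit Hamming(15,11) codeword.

Place data bits at non-power-of-two positions: b3=1, b5=0, b6=1, b7=0, b9=0, b10=0, b11=1, b12=0, b13=0, b14=0, b15=1.
p1 = XOR of data positions {3,5,7,9,11,13,15} = 1⊕0⊕0⊕0⊕1⊕0⊕1 = 1
p2 = XOR of data positions {3,6,7,10,11,14,15} = 1⊕1⊕0⊕0⊕1⊕0⊕1 = 0
p4 = XOR of data positions {5,6,7,12,13,14,15} = 0⊕1⊕0⊕0⊕0⊕0⊕1 = 0
p8 = XOR of data positions {9,10,11,12,13,14,15} = 0⊕0⊕1⊕0⊕0⊕0⊕1 = 0
Codeword b1..b15 = 101001000010001

101001000010001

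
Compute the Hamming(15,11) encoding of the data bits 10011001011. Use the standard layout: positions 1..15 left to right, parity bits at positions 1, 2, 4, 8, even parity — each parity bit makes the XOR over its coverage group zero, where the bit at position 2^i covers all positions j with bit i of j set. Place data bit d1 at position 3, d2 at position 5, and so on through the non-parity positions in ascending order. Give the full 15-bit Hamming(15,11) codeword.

Place data bits at non-power-of-two positions: b3=1, b5=0, b6=0, b7=1, b9=1, b10=0, b11=0, b12=1, b13=0, b14=1, b15=1.
p1 = XOR of data positions {3,5,7,9,11,13,15} = 1⊕0⊕1⊕1⊕0⊕0⊕1 = 0
p2 = XOR of data positions {3,6,7,10,11,14,15} = 1⊕0⊕1⊕0⊕0⊕1⊕1 = 0
p4 = XOR of data positions {5,6,7,12,13,14,15} = 0⊕0⊕1⊕1⊕0⊕1⊕1 = 0
p8 = XOR of data positions {9,10,11,12,13,14,15} = 1⊕0⊕0⊕1⊕0⊕1⊕1 = 0
Codeword b1..b15 = 001000101001011

001000101001011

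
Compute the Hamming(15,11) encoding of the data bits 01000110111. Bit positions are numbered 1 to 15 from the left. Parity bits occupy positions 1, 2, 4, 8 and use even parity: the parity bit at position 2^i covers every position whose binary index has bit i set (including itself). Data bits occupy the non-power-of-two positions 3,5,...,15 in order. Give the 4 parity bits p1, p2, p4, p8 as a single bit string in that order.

Place data bits at non-power-of-two positions: b3=0, b5=1, b6=0, b7=0, b9=0, b10=1, b11=1, b12=0, b13=1, b14=1, b15=1.
p1 = XOR of data positions {3,5,7,9,11,13,15} = 0⊕1⊕0⊕0⊕1⊕1⊕1 = 0
p2 = XOR of data positions {3,6,7,10,11,14,15} = 0⊕0⊕0⊕1⊕1⊕1⊕1 = 0
p4 = XOR of data positions {5,6,7,12,13,14,15} = 1⊕0⊕0⊕0⊕1⊕1⊕1 = 0
p8 = XOR of data positions {9,10,11,12,13,14,15} = 0⊕1⊕1⊕0⊕1⊕1⊕1 = 1
Parity bits p1,p2,p4,p8 = 0001

0001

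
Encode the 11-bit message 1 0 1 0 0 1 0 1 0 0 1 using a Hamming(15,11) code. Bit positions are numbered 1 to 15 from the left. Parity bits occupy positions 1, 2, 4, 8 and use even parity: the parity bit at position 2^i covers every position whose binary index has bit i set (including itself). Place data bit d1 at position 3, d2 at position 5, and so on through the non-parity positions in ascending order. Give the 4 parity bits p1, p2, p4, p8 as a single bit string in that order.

Place data bits at non-power-of-two positions: b3=1, b5=0, b6=1, b7=0, b9=0, b10=1, b11=0, b12=1, b13=0, b14=0, b15=1.
p1 = XOR of data positions {3,5,7,9,11,13,15} = 1⊕0⊕0⊕0⊕0⊕0⊕1 = 0
p2 = XOR of data positions {3,6,7,10,11,14,15} = 1⊕1⊕0⊕1⊕0⊕0⊕1 = 0
p4 = XOR of data positions {5,6,7,12,13,14,15} = 0⊕1⊕0⊕1⊕0⊕0⊕1 = 1
p8 = XOR of data positions {9,10,11,12,13,14,15} = 0⊕1⊕0⊕1⊕0⊕0⊕1 = 1
Parity bits p1,p2,p4,p8 = 0011

0011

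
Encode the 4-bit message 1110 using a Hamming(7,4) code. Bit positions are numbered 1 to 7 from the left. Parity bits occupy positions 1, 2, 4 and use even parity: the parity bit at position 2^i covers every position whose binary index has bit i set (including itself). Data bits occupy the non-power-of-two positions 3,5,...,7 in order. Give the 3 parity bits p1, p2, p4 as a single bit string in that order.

000

Place data bits at non-power-of-two positions: b3=1, b5=1, b6=1, b7=0.
p1 = XOR of data positions {3,5,7} = 1⊕1⊕0 = 0
p2 = XOR of data positions {3,6,7} = 1⊕1⊕0 = 0
p4 = XOR of data positions {5,6,7} = 1⊕1⊕0 = 0
Parity bits p1,p2,p4 = 000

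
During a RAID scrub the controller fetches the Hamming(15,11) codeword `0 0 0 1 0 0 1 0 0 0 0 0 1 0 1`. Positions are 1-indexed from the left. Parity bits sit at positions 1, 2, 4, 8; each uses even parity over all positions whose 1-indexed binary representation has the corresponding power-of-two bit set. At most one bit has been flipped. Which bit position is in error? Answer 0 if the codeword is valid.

1

s1: b1⊕b3⊕b5⊕b7⊕b9⊕b11⊕b13⊕b15 = 0⊕0⊕0⊕1⊕0⊕0⊕1⊕1 = 1
s2: b2⊕b3⊕b6⊕b7⊕b10⊕b11⊕b14⊕b15 = 0⊕0⊕0⊕1⊕0⊕0⊕0⊕1 = 0
s4: b4⊕b5⊕b6⊕b7⊕b12⊕b13⊕b14⊕b15 = 1⊕0⊕0⊕1⊕0⊕1⊕0⊕1 = 0
s8: b8⊕b9⊕b10⊕b11⊕b12⊕b13⊕b14⊕b15 = 0⊕0⊕0⊕0⊕0⊕1⊕0⊕1 = 0
Syndrome (s8...s1) = 0001 → position 1.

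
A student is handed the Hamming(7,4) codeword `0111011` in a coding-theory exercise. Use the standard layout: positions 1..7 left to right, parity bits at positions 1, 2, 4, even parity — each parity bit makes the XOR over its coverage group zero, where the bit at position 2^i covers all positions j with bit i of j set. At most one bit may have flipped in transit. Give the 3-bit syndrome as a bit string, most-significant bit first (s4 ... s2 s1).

100

s1: b1⊕b3⊕b5⊕b7 = 0⊕1⊕0⊕1 = 0
s2: b2⊕b3⊕b6⊕b7 = 1⊕1⊕1⊕1 = 0
s4: b4⊕b5⊕b6⊕b7 = 1⊕0⊕1⊕1 = 1
Syndrome (s4...s1) = 100 → position 4.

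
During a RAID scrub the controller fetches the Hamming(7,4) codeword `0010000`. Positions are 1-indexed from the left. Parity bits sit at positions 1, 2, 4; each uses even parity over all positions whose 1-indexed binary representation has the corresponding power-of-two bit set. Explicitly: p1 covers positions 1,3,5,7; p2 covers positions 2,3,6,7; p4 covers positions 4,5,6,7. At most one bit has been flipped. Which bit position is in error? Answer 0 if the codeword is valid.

s1: b1⊕b3⊕b5⊕b7 = 0⊕1⊕0⊕0 = 1
s2: b2⊕b3⊕b6⊕b7 = 0⊕1⊕0⊕0 = 1
s4: b4⊕b5⊕b6⊕b7 = 0⊕0⊕0⊕0 = 0
Syndrome (s4...s1) = 011 → position 3.

3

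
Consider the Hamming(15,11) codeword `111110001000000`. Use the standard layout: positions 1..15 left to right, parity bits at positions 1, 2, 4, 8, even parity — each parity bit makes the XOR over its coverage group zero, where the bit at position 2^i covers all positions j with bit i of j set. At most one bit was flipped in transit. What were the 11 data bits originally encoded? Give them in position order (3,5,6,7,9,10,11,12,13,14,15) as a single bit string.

s1: b1⊕b3⊕b5⊕b7⊕b9⊕b11⊕b13⊕b15 = 1⊕1⊕1⊕0⊕1⊕0⊕0⊕0 = 0
s2: b2⊕b3⊕b6⊕b7⊕b10⊕b11⊕b14⊕b15 = 1⊕1⊕0⊕0⊕0⊕0⊕0⊕0 = 0
s4: b4⊕b5⊕b6⊕b7⊕b12⊕b13⊕b14⊕b15 = 1⊕1⊕0⊕0⊕0⊕0⊕0⊕0 = 0
s8: b8⊕b9⊕b10⊕b11⊕b12⊕b13⊕b14⊕b15 = 0⊕1⊕0⊕0⊕0⊕0⊕0⊕0 = 1
Syndrome (s8...s1) = 1000 → position 8.
Flip bit 8: corrected codeword = 111110011000000
Data bits at positions 3,5,6,7,9,10,11,12,13,14,15: 11001000000

11001000000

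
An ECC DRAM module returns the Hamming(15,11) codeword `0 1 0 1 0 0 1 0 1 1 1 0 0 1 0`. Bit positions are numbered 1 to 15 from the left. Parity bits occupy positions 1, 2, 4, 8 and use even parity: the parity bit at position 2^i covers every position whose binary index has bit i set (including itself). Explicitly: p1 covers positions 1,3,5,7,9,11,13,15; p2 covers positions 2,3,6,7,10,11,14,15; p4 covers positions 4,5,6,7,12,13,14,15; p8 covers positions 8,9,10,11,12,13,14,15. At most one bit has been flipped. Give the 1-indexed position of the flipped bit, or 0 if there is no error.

7

s1: b1⊕b3⊕b5⊕b7⊕b9⊕b11⊕b13⊕b15 = 0⊕0⊕0⊕1⊕1⊕1⊕0⊕0 = 1
s2: b2⊕b3⊕b6⊕b7⊕b10⊕b11⊕b14⊕b15 = 1⊕0⊕0⊕1⊕1⊕1⊕1⊕0 = 1
s4: b4⊕b5⊕b6⊕b7⊕b12⊕b13⊕b14⊕b15 = 1⊕0⊕0⊕1⊕0⊕0⊕1⊕0 = 1
s8: b8⊕b9⊕b10⊕b11⊕b12⊕b13⊕b14⊕b15 = 0⊕1⊕1⊕1⊕0⊕0⊕1⊕0 = 0
Syndrome (s8...s1) = 0111 → position 7.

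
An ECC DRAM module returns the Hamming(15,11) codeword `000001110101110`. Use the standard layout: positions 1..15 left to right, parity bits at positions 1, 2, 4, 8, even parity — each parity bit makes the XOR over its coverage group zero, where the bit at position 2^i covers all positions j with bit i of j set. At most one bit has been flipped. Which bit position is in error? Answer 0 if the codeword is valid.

s1: b1⊕b3⊕b5⊕b7⊕b9⊕b11⊕b13⊕b15 = 0⊕0⊕0⊕1⊕0⊕0⊕1⊕0 = 0
s2: b2⊕b3⊕b6⊕b7⊕b10⊕b11⊕b14⊕b15 = 0⊕0⊕1⊕1⊕1⊕0⊕1⊕0 = 0
s4: b4⊕b5⊕b6⊕b7⊕b12⊕b13⊕b14⊕b15 = 0⊕0⊕1⊕1⊕1⊕1⊕1⊕0 = 1
s8: b8⊕b9⊕b10⊕b11⊕b12⊕b13⊕b14⊕b15 = 1⊕0⊕1⊕0⊕1⊕1⊕1⊕0 = 1
Syndrome (s8...s1) = 1100 → position 12.

12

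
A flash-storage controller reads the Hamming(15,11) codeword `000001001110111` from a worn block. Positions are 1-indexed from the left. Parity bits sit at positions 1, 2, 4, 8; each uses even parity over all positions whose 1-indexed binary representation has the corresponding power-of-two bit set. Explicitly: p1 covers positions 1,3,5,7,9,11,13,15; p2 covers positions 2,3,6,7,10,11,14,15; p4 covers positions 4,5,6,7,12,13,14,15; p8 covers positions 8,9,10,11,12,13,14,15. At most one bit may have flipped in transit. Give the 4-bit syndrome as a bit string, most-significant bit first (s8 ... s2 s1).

s1: b1⊕b3⊕b5⊕b7⊕b9⊕b11⊕b13⊕b15 = 0⊕0⊕0⊕0⊕1⊕1⊕1⊕1 = 0
s2: b2⊕b3⊕b6⊕b7⊕b10⊕b11⊕b14⊕b15 = 0⊕0⊕1⊕0⊕1⊕1⊕1⊕1 = 1
s4: b4⊕b5⊕b6⊕b7⊕b12⊕b13⊕b14⊕b15 = 0⊕0⊕1⊕0⊕0⊕1⊕1⊕1 = 0
s8: b8⊕b9⊕b10⊕b11⊕b12⊕b13⊕b14⊕b15 = 0⊕1⊕1⊕1⊕0⊕1⊕1⊕1 = 0
Syndrome (s8...s1) = 0010 → position 2.

0010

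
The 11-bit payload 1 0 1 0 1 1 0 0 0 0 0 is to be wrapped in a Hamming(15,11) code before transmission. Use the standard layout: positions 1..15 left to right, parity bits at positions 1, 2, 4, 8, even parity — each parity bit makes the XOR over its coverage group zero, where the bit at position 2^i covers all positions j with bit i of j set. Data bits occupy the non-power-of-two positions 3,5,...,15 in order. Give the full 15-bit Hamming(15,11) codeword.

011101001100000

Place data bits at non-power-of-two positions: b3=1, b5=0, b6=1, b7=0, b9=1, b10=1, b11=0, b12=0, b13=0, b14=0, b15=0.
p1 = XOR of data positions {3,5,7,9,11,13,15} = 1⊕0⊕0⊕1⊕0⊕0⊕0 = 0
p2 = XOR of data positions {3,6,7,10,11,14,15} = 1⊕1⊕0⊕1⊕0⊕0⊕0 = 1
p4 = XOR of data positions {5,6,7,12,13,14,15} = 0⊕1⊕0⊕0⊕0⊕0⊕0 = 1
p8 = XOR of data positions {9,10,11,12,13,14,15} = 1⊕1⊕0⊕0⊕0⊕0⊕0 = 0
Codeword b1..b15 = 011101001100000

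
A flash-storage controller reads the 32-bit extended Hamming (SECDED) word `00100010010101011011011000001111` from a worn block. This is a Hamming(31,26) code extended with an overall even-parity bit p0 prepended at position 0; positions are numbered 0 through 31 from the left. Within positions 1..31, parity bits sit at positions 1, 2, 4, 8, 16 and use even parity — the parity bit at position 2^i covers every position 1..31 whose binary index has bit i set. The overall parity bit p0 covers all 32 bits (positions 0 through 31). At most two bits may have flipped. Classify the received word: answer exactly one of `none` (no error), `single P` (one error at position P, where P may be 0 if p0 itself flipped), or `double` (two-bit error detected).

s1: b1⊕b3⊕b5⊕b7⊕b9⊕b11⊕b13⊕b15⊕b17⊕b19⊕b21⊕b23⊕b25⊕b27⊕b29⊕b31 = 0⊕0⊕0⊕0⊕1⊕1⊕1⊕1⊕0⊕1⊕1⊕0⊕0⊕0⊕1⊕1 = 0
s2: b2⊕b3⊕b6⊕b7⊕b10⊕b11⊕b14⊕b15⊕b18⊕b19⊕b22⊕b23⊕b26⊕b27⊕b30⊕b31 = 1⊕0⊕1⊕0⊕0⊕1⊕0⊕1⊕1⊕1⊕1⊕0⊕0⊕0⊕1⊕1 = 1
s4: b4⊕b5⊕b6⊕b7⊕b12⊕b13⊕b14⊕b15⊕b20⊕b21⊕b22⊕b23⊕b28⊕b29⊕b30⊕b31 = 0⊕0⊕1⊕0⊕0⊕1⊕0⊕1⊕0⊕1⊕1⊕0⊕1⊕1⊕1⊕1 = 1
s8: b8⊕b9⊕b10⊕b11⊕b12⊕b13⊕b14⊕b15⊕b24⊕b25⊕b26⊕b27⊕b28⊕b29⊕b30⊕b31 = 0⊕1⊕0⊕1⊕0⊕1⊕0⊕1⊕0⊕0⊕0⊕0⊕1⊕1⊕1⊕1 = 0
s16: b16⊕b17⊕b18⊕b19⊕b20⊕b21⊕b22⊕b23⊕b24⊕b25⊕b26⊕b27⊕b28⊕b29⊕b30⊕b31 = 1⊕0⊕1⊕1⊕0⊕1⊕1⊕0⊕0⊕0⊕0⊕0⊕1⊕1⊕1⊕1 = 1
Syndrome (s16...s1) = 10110 → position 22.
Overall parity (XOR of all 32 bits, including p0): 0⊕0⊕1⊕0⊕0⊕0⊕1⊕0⊕0⊕1⊕0⊕1⊕0⊕1⊕0⊕1⊕1⊕0⊕1⊕1⊕0⊕1⊕1⊕0⊕0⊕0⊕0⊕0⊕1⊕1⊕1⊕1 = 1
Overall=1, syndrome position=22 → single-bit error at position 22.

single 22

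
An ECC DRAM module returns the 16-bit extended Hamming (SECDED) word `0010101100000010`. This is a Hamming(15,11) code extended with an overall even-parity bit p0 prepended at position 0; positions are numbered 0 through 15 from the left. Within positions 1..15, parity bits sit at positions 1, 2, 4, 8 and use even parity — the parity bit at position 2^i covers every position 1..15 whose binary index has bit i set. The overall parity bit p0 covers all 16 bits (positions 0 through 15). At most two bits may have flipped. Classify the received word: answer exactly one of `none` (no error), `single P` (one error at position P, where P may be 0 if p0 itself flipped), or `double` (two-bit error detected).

single 9

s1: b1⊕b3⊕b5⊕b7⊕b9⊕b11⊕b13⊕b15 = 0⊕0⊕0⊕1⊕0⊕0⊕0⊕0 = 1
s2: b2⊕b3⊕b6⊕b7⊕b10⊕b11⊕b14⊕b15 = 1⊕0⊕1⊕1⊕0⊕0⊕1⊕0 = 0
s4: b4⊕b5⊕b6⊕b7⊕b12⊕b13⊕b14⊕b15 = 1⊕0⊕1⊕1⊕0⊕0⊕1⊕0 = 0
s8: b8⊕b9⊕b10⊕b11⊕b12⊕b13⊕b14⊕b15 = 0⊕0⊕0⊕0⊕0⊕0⊕1⊕0 = 1
Syndrome (s8...s1) = 1001 → position 9.
Overall parity (XOR of all 16 bits, including p0): 0⊕0⊕1⊕0⊕1⊕0⊕1⊕1⊕0⊕0⊕0⊕0⊕0⊕0⊕1⊕0 = 1
Overall=1, syndrome position=9 → single-bit error at position 9.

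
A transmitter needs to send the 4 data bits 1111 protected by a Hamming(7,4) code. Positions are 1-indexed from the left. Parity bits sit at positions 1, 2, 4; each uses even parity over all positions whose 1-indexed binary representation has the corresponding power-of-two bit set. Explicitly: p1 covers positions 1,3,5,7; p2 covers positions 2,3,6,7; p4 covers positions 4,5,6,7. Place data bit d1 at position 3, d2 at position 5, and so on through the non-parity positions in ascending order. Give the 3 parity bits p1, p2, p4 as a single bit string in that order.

Place data bits at non-power-of-two positions: b3=1, b5=1, b6=1, b7=1.
p1 = XOR of data positions {3,5,7} = 1⊕1⊕1 = 1
p2 = XOR of data positions {3,6,7} = 1⊕1⊕1 = 1
p4 = XOR of data positions {5,6,7} = 1⊕1⊕1 = 1
Parity bits p1,p2,p4 = 111

111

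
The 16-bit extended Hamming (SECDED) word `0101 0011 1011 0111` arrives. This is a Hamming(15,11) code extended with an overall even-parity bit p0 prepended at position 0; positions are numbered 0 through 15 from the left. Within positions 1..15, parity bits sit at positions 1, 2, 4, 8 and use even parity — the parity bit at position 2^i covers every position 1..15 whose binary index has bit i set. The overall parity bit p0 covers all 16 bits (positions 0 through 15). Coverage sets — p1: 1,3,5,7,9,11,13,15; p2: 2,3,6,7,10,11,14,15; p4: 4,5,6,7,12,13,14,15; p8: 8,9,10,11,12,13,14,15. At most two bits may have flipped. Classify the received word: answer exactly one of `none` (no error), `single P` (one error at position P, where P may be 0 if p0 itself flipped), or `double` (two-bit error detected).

s1: b1⊕b3⊕b5⊕b7⊕b9⊕b11⊕b13⊕b15 = 1⊕1⊕0⊕1⊕0⊕1⊕1⊕1 = 0
s2: b2⊕b3⊕b6⊕b7⊕b10⊕b11⊕b14⊕b15 = 0⊕1⊕1⊕1⊕1⊕1⊕1⊕1 = 1
s4: b4⊕b5⊕b6⊕b7⊕b12⊕b13⊕b14⊕b15 = 0⊕0⊕1⊕1⊕0⊕1⊕1⊕1 = 1
s8: b8⊕b9⊕b10⊕b11⊕b12⊕b13⊕b14⊕b15 = 1⊕0⊕1⊕1⊕0⊕1⊕1⊕1 = 0
Syndrome (s8...s1) = 0110 → position 6.
Overall parity (XOR of all 16 bits, including p0): 0⊕1⊕0⊕1⊕0⊕0⊕1⊕1⊕1⊕0⊕1⊕1⊕0⊕1⊕1⊕1 = 0
Overall=0, syndrome position=6 → double-bit error detected (uncorrectable).

double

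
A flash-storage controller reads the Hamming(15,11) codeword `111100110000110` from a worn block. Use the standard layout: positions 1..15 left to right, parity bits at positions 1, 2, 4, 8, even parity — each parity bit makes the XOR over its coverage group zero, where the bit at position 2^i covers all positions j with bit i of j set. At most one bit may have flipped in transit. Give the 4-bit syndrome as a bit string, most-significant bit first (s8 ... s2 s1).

s1: b1⊕b3⊕b5⊕b7⊕b9⊕b11⊕b13⊕b15 = 1⊕1⊕0⊕1⊕0⊕0⊕1⊕0 = 0
s2: b2⊕b3⊕b6⊕b7⊕b10⊕b11⊕b14⊕b15 = 1⊕1⊕0⊕1⊕0⊕0⊕1⊕0 = 0
s4: b4⊕b5⊕b6⊕b7⊕b12⊕b13⊕b14⊕b15 = 1⊕0⊕0⊕1⊕0⊕1⊕1⊕0 = 0
s8: b8⊕b9⊕b10⊕b11⊕b12⊕b13⊕b14⊕b15 = 1⊕0⊕0⊕0⊕0⊕1⊕1⊕0 = 1
Syndrome (s8...s1) = 1000 → position 8.

1000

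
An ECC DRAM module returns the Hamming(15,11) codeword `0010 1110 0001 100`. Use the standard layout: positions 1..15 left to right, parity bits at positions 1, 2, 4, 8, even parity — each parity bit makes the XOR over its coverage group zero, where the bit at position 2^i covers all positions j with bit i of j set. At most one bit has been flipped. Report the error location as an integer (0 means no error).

6

s1: b1⊕b3⊕b5⊕b7⊕b9⊕b11⊕b13⊕b15 = 0⊕1⊕1⊕1⊕0⊕0⊕1⊕0 = 0
s2: b2⊕b3⊕b6⊕b7⊕b10⊕b11⊕b14⊕b15 = 0⊕1⊕1⊕1⊕0⊕0⊕0⊕0 = 1
s4: b4⊕b5⊕b6⊕b7⊕b12⊕b13⊕b14⊕b15 = 0⊕1⊕1⊕1⊕1⊕1⊕0⊕0 = 1
s8: b8⊕b9⊕b10⊕b11⊕b12⊕b13⊕b14⊕b15 = 0⊕0⊕0⊕0⊕1⊕1⊕0⊕0 = 0
Syndrome (s8...s1) = 0110 → position 6.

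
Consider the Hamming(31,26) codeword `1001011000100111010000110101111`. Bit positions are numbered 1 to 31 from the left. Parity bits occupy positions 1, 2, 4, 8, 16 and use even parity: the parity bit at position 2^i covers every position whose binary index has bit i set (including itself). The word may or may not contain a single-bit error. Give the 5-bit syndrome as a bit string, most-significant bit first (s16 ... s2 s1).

s1: b1⊕b3⊕b5⊕b7⊕b9⊕b11⊕b13⊕b15⊕b17⊕b19⊕b21⊕b23⊕b25⊕b27⊕b29⊕b31 = 1⊕0⊕0⊕1⊕0⊕1⊕0⊕1⊕0⊕0⊕0⊕1⊕0⊕0⊕1⊕1 = 1
s2: b2⊕b3⊕b6⊕b7⊕b10⊕b11⊕b14⊕b15⊕b18⊕b19⊕b22⊕b23⊕b26⊕b27⊕b30⊕b31 = 0⊕0⊕1⊕1⊕0⊕1⊕1⊕1⊕1⊕0⊕0⊕1⊕1⊕0⊕1⊕1 = 0
s4: b4⊕b5⊕b6⊕b7⊕b12⊕b13⊕b14⊕b15⊕b20⊕b21⊕b22⊕b23⊕b28⊕b29⊕b30⊕b31 = 1⊕0⊕1⊕1⊕0⊕0⊕1⊕1⊕0⊕0⊕0⊕1⊕1⊕1⊕1⊕1 = 0
s8: b8⊕b9⊕b10⊕b11⊕b12⊕b13⊕b14⊕b15⊕b24⊕b25⊕b26⊕b27⊕b28⊕b29⊕b30⊕b31 = 0⊕0⊕0⊕1⊕0⊕0⊕1⊕1⊕1⊕0⊕1⊕0⊕1⊕1⊕1⊕1 = 1
s16: b16⊕b17⊕b18⊕b19⊕b20⊕b21⊕b22⊕b23⊕b24⊕b25⊕b26⊕b27⊕b28⊕b29⊕b30⊕b31 = 1⊕0⊕1⊕0⊕0⊕0⊕0⊕1⊕1⊕0⊕1⊕0⊕1⊕1⊕1⊕1 = 1
Syndrome (s16...s1) = 11001 → position 25.

11001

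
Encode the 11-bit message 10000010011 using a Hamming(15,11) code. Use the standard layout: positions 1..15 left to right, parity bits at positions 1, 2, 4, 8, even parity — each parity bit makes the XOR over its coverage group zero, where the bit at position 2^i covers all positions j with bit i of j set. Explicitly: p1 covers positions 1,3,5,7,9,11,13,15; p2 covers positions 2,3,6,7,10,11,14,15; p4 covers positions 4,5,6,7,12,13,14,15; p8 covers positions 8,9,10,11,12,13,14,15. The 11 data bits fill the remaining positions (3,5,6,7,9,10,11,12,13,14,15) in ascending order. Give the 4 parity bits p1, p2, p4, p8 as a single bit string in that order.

1001

Place data bits at non-power-of-two positions: b3=1, b5=0, b6=0, b7=0, b9=0, b10=0, b11=1, b12=0, b13=0, b14=1, b15=1.
p1 = XOR of data positions {3,5,7,9,11,13,15} = 1⊕0⊕0⊕0⊕1⊕0⊕1 = 1
p2 = XOR of data positions {3,6,7,10,11,14,15} = 1⊕0⊕0⊕0⊕1⊕1⊕1 = 0
p4 = XOR of data positions {5,6,7,12,13,14,15} = 0⊕0⊕0⊕0⊕0⊕1⊕1 = 0
p8 = XOR of data positions {9,10,11,12,13,14,15} = 0⊕0⊕1⊕0⊕0⊕1⊕1 = 1
Parity bits p1,p2,p4,p8 = 1001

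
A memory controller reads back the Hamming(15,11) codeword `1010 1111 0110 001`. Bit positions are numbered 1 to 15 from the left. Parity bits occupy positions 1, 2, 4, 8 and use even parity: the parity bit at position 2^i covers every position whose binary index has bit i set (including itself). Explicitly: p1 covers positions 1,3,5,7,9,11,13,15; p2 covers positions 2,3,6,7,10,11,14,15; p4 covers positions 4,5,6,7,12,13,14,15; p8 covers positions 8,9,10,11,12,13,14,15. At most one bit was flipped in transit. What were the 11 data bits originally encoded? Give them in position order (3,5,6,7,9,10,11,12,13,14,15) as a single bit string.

11110110001

s1: b1⊕b3⊕b5⊕b7⊕b9⊕b11⊕b13⊕b15 = 1⊕1⊕1⊕1⊕0⊕1⊕0⊕1 = 0
s2: b2⊕b3⊕b6⊕b7⊕b10⊕b11⊕b14⊕b15 = 0⊕1⊕1⊕1⊕1⊕1⊕0⊕1 = 0
s4: b4⊕b5⊕b6⊕b7⊕b12⊕b13⊕b14⊕b15 = 0⊕1⊕1⊕1⊕0⊕0⊕0⊕1 = 0
s8: b8⊕b9⊕b10⊕b11⊕b12⊕b13⊕b14⊕b15 = 1⊕0⊕1⊕1⊕0⊕0⊕0⊕1 = 0
Syndrome (s8...s1) = 0000 → position 0 (no error).
No correction needed.
Data bits at positions 3,5,6,7,9,10,11,12,13,14,15: 11110110001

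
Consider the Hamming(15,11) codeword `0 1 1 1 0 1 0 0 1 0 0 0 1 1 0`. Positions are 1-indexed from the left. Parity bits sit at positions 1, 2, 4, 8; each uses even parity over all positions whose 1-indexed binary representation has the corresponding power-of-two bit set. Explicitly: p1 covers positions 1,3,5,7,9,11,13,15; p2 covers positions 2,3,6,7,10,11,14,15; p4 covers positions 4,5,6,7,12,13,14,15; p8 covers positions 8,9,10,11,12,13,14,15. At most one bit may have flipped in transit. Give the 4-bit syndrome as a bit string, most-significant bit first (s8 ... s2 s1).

1001

s1: b1⊕b3⊕b5⊕b7⊕b9⊕b11⊕b13⊕b15 = 0⊕1⊕0⊕0⊕1⊕0⊕1⊕0 = 1
s2: b2⊕b3⊕b6⊕b7⊕b10⊕b11⊕b14⊕b15 = 1⊕1⊕1⊕0⊕0⊕0⊕1⊕0 = 0
s4: b4⊕b5⊕b6⊕b7⊕b12⊕b13⊕b14⊕b15 = 1⊕0⊕1⊕0⊕0⊕1⊕1⊕0 = 0
s8: b8⊕b9⊕b10⊕b11⊕b12⊕b13⊕b14⊕b15 = 0⊕1⊕0⊕0⊕0⊕1⊕1⊕0 = 1
Syndrome (s8...s1) = 1001 → position 9.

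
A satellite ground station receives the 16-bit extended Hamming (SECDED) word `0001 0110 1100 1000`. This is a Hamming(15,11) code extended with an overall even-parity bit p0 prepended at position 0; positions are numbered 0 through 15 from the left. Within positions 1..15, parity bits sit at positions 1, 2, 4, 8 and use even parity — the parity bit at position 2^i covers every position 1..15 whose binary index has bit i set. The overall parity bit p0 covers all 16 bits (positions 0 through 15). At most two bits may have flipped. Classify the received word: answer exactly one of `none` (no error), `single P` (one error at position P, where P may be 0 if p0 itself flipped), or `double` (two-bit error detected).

double

s1: b1⊕b3⊕b5⊕b7⊕b9⊕b11⊕b13⊕b15 = 0⊕1⊕1⊕0⊕1⊕0⊕0⊕0 = 1
s2: b2⊕b3⊕b6⊕b7⊕b10⊕b11⊕b14⊕b15 = 0⊕1⊕1⊕0⊕0⊕0⊕0⊕0 = 0
s4: b4⊕b5⊕b6⊕b7⊕b12⊕b13⊕b14⊕b15 = 0⊕1⊕1⊕0⊕1⊕0⊕0⊕0 = 1
s8: b8⊕b9⊕b10⊕b11⊕b12⊕b13⊕b14⊕b15 = 1⊕1⊕0⊕0⊕1⊕0⊕0⊕0 = 1
Syndrome (s8...s1) = 1101 → position 13.
Overall parity (XOR of all 16 bits, including p0): 0⊕0⊕0⊕1⊕0⊕1⊕1⊕0⊕1⊕1⊕0⊕0⊕1⊕0⊕0⊕0 = 0
Overall=0, syndrome position=13 → double-bit error detected (uncorrectable).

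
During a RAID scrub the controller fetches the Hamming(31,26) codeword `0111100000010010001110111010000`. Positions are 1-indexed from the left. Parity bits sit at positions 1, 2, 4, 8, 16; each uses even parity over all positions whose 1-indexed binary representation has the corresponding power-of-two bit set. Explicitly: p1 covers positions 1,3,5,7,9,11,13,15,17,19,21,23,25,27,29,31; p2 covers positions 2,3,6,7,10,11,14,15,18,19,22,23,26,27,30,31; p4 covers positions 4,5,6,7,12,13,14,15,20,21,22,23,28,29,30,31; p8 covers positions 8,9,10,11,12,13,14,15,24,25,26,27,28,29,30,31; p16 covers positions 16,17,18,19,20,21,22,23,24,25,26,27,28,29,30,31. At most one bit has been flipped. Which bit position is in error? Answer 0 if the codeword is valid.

s1: b1⊕b3⊕b5⊕b7⊕b9⊕b11⊕b13⊕b15⊕b17⊕b19⊕b21⊕b23⊕b25⊕b27⊕b29⊕b31 = 0⊕1⊕1⊕0⊕0⊕0⊕0⊕1⊕0⊕1⊕1⊕1⊕1⊕1⊕0⊕0 = 0
s2: b2⊕b3⊕b6⊕b7⊕b10⊕b11⊕b14⊕b15⊕b18⊕b19⊕b22⊕b23⊕b26⊕b27⊕b30⊕b31 = 1⊕1⊕0⊕0⊕0⊕0⊕0⊕1⊕0⊕1⊕0⊕1⊕0⊕1⊕0⊕0 = 0
s4: b4⊕b5⊕b6⊕b7⊕b12⊕b13⊕b14⊕b15⊕b20⊕b21⊕b22⊕b23⊕b28⊕b29⊕b30⊕b31 = 1⊕1⊕0⊕0⊕1⊕0⊕0⊕1⊕1⊕1⊕0⊕1⊕0⊕0⊕0⊕0 = 1
s8: b8⊕b9⊕b10⊕b11⊕b12⊕b13⊕b14⊕b15⊕b24⊕b25⊕b26⊕b27⊕b28⊕b29⊕b30⊕b31 = 0⊕0⊕0⊕0⊕1⊕0⊕0⊕1⊕1⊕1⊕0⊕1⊕0⊕0⊕0⊕0 = 1
s16: b16⊕b17⊕b18⊕b19⊕b20⊕b21⊕b22⊕b23⊕b24⊕b25⊕b26⊕b27⊕b28⊕b29⊕b30⊕b31 = 0⊕0⊕0⊕1⊕1⊕1⊕0⊕1⊕1⊕1⊕0⊕1⊕0⊕0⊕0⊕0 = 1
Syndrome (s16...s1) = 11100 → position 28.

28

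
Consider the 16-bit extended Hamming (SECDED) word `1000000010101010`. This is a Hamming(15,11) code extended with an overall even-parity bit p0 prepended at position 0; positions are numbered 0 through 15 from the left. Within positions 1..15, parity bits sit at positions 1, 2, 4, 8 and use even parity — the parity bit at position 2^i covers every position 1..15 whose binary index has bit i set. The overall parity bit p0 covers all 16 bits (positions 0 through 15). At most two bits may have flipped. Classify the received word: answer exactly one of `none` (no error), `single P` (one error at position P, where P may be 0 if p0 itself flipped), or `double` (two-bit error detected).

single 0

s1: b1⊕b3⊕b5⊕b7⊕b9⊕b11⊕b13⊕b15 = 0⊕0⊕0⊕0⊕0⊕0⊕0⊕0 = 0
s2: b2⊕b3⊕b6⊕b7⊕b10⊕b11⊕b14⊕b15 = 0⊕0⊕0⊕0⊕1⊕0⊕1⊕0 = 0
s4: b4⊕b5⊕b6⊕b7⊕b12⊕b13⊕b14⊕b15 = 0⊕0⊕0⊕0⊕1⊕0⊕1⊕0 = 0
s8: b8⊕b9⊕b10⊕b11⊕b12⊕b13⊕b14⊕b15 = 1⊕0⊕1⊕0⊕1⊕0⊕1⊕0 = 0
Syndrome (s8...s1) = 0000 → position 0 (no error).
Overall parity (XOR of all 16 bits, including p0): 1⊕0⊕0⊕0⊕0⊕0⊕0⊕0⊕1⊕0⊕1⊕0⊕1⊕0⊕1⊕0 = 1
Overall=1, syndrome position=0 → single-bit error at position 0.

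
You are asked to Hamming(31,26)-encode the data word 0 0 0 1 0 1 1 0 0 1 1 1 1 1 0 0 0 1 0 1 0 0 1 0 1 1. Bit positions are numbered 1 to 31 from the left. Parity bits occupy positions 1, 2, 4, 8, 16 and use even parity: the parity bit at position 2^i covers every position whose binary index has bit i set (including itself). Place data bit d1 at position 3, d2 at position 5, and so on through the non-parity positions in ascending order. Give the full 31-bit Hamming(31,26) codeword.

Place data bits at non-power-of-two positions: b3=0, b5=0, b6=0, b7=1, b9=0, b10=1, b11=1, b12=0, b13=0, b14=1, b15=1, b17=1, b18=1, b19=1, b20=0, b21=0, b22=0, b23=1, b24=0, b25=1, b26=0, b27=0, b28=1, b29=0, b30=1, b31=1.
p1 = XOR of data positions {3,5,7,9,11,13,15,17,19,21,23,25,27,29,31} = 0⊕0⊕1⊕0⊕1⊕0⊕1⊕1⊕1⊕0⊕1⊕1⊕0⊕0⊕1 = 0
p2 = XOR of data positions {3,6,7,10,11,14,15,18,19,22,23,26,27,30,31} = 0⊕0⊕1⊕1⊕1⊕1⊕1⊕1⊕1⊕0⊕1⊕0⊕0⊕1⊕1 = 0
p4 = XOR of data positions {5,6,7,12,13,14,15,20,21,22,23,28,29,30,31} = 0⊕0⊕1⊕0⊕0⊕1⊕1⊕0⊕0⊕0⊕1⊕1⊕0⊕1⊕1 = 1
p8 = XOR of data positions {9,10,11,12,13,14,15,24,25,26,27,28,29,30,31} = 0⊕1⊕1⊕0⊕0⊕1⊕1⊕0⊕1⊕0⊕0⊕1⊕0⊕1⊕1 = 0
p16 = XOR of data positions {17,18,19,20,21,22,23,24,25,26,27,28,29,30,31} = 1⊕1⊕1⊕0⊕0⊕0⊕1⊕0⊕1⊕0⊕0⊕1⊕0⊕1⊕1 = 0
Codeword b1..b31 = 0001001001100110111000101001011

0001001001100110111000101001011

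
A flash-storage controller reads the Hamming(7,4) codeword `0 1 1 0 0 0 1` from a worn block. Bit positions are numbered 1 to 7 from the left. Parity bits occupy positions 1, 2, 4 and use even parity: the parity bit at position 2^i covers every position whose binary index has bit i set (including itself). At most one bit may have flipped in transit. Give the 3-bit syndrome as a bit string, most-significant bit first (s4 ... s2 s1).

110

s1: b1⊕b3⊕b5⊕b7 = 0⊕1⊕0⊕1 = 0
s2: b2⊕b3⊕b6⊕b7 = 1⊕1⊕0⊕1 = 1
s4: b4⊕b5⊕b6⊕b7 = 0⊕0⊕0⊕1 = 1
Syndrome (s4...s1) = 110 → position 6.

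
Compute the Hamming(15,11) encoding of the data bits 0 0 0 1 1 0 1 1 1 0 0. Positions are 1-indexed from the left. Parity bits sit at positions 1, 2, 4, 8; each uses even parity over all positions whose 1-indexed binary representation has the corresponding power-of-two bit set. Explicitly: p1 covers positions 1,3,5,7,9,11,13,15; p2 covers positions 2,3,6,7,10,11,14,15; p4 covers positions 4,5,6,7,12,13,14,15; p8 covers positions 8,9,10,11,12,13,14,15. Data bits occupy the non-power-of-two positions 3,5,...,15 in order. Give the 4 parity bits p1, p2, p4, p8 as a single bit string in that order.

0010

Place data bits at non-power-of-two positions: b3=0, b5=0, b6=0, b7=1, b9=1, b10=0, b11=1, b12=1, b13=1, b14=0, b15=0.
p1 = XOR of data positions {3,5,7,9,11,13,15} = 0⊕0⊕1⊕1⊕1⊕1⊕0 = 0
p2 = XOR of data positions {3,6,7,10,11,14,15} = 0⊕0⊕1⊕0⊕1⊕0⊕0 = 0
p4 = XOR of data positions {5,6,7,12,13,14,15} = 0⊕0⊕1⊕1⊕1⊕0⊕0 = 1
p8 = XOR of data positions {9,10,11,12,13,14,15} = 1⊕0⊕1⊕1⊕1⊕0⊕0 = 0
Parity bits p1,p2,p4,p8 = 0010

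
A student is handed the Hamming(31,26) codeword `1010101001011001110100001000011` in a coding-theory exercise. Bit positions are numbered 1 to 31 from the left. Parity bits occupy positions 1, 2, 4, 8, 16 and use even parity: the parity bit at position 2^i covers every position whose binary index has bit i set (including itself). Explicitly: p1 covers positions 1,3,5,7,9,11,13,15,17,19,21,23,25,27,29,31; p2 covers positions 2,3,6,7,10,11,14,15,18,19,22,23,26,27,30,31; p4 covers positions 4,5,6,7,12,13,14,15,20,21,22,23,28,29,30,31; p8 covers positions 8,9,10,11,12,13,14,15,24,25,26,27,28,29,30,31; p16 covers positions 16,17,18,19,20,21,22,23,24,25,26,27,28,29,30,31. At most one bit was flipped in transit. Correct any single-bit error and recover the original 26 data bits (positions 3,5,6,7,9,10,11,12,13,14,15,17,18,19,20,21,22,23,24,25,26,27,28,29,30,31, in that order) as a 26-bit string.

s1: b1⊕b3⊕b5⊕b7⊕b9⊕b11⊕b13⊕b15⊕b17⊕b19⊕b21⊕b23⊕b25⊕b27⊕b29⊕b31 = 1⊕1⊕1⊕1⊕0⊕0⊕1⊕0⊕1⊕0⊕0⊕0⊕1⊕0⊕0⊕1 = 0
s2: b2⊕b3⊕b6⊕b7⊕b10⊕b11⊕b14⊕b15⊕b18⊕b19⊕b22⊕b23⊕b26⊕b27⊕b30⊕b31 = 0⊕1⊕0⊕1⊕1⊕0⊕0⊕0⊕1⊕0⊕0⊕0⊕0⊕0⊕1⊕1 = 0
s4: b4⊕b5⊕b6⊕b7⊕b12⊕b13⊕b14⊕b15⊕b20⊕b21⊕b22⊕b23⊕b28⊕b29⊕b30⊕b31 = 0⊕1⊕0⊕1⊕1⊕1⊕0⊕0⊕1⊕0⊕0⊕0⊕0⊕0⊕1⊕1 = 1
s8: b8⊕b9⊕b10⊕b11⊕b12⊕b13⊕b14⊕b15⊕b24⊕b25⊕b26⊕b27⊕b28⊕b29⊕b30⊕b31 = 0⊕0⊕1⊕0⊕1⊕1⊕0⊕0⊕0⊕1⊕0⊕0⊕0⊕0⊕1⊕1 = 0
s16: b16⊕b17⊕b18⊕b19⊕b20⊕b21⊕b22⊕b23⊕b24⊕b25⊕b26⊕b27⊕b28⊕b29⊕b30⊕b31 = 1⊕1⊕1⊕0⊕1⊕0⊕0⊕0⊕0⊕1⊕0⊕0⊕0⊕0⊕1⊕1 = 1
Syndrome (s16...s1) = 10100 → position 20.
Flip bit 20: corrected codeword = 1010101001011001110000001000011
Data bits at positions 3,5,6,7,9,10,11,12,13,14,15,17,18,19,20,21,22,23,24,25,26,27,28,29,30,31: 11010101100110000001000011

11010101100110000001000011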